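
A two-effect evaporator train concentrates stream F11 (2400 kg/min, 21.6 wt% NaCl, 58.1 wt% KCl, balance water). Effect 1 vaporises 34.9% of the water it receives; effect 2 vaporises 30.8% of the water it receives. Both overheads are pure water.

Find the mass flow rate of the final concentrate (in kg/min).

2132 kg/min

water in feed = 2400×0.203 = 487.2 kg/min.
After stage 1: water left = (1−0.349)×487.2 = 317.17; stream total = 2230 kg/min.
After stage 2: water left = (1−0.308)×317.17 = 219.48; final concentrate = 2132.3 kg/min.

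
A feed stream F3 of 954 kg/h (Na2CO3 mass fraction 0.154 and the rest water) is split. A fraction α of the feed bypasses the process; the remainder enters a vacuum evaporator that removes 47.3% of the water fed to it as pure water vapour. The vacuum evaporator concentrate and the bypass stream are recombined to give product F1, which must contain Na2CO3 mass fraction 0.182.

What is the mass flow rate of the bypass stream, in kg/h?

587.2 kg/h

All 954×0.154 = 146.92 kg/h of Na2CO3 reaches F1, so F1 = 146.92/0.182 = 807.23 kg/h and vapour = 146.77 kg/h.
The evaporator receives (1−α)·954 of feed at 0.846 water and removes 0.473 of that water:
0.473×0.846×(1−α)×954 = 146.77
(1−α) = 146.77/381.75 = 0.3845;  α = 0.6155.
Bypass flow = 0.6155×954 = 587.22 kg/h.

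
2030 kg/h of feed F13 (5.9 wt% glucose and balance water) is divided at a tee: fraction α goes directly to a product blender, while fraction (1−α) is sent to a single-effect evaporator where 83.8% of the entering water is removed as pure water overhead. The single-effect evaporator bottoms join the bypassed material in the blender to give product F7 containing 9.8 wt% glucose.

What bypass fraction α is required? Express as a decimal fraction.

0.495

All 2030×0.059 = 119.77 kg/h of glucose reaches F7, so F7 = 119.77/0.098 = 1222.1 kg/h and vapour = 807.86 kg/h.
The evaporator receives (1−α)·2030 of feed at 0.941 water and removes 0.838 of that water:
0.838×0.941×(1−α)×2030 = 807.86
(1−α) = 807.86/1600.8 = 0.5047;  α = 0.4953.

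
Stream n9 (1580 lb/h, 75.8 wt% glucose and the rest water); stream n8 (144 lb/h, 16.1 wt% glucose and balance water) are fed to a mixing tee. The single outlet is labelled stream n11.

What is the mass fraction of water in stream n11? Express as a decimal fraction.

Total flow out = 1580 + 144 = 1724 lb/h.
water in = 1580×0.242 + 144×0.839 = 503.18 lb/h.
water mass fraction in n11 = 503.18/1724 = 0.292.

0.292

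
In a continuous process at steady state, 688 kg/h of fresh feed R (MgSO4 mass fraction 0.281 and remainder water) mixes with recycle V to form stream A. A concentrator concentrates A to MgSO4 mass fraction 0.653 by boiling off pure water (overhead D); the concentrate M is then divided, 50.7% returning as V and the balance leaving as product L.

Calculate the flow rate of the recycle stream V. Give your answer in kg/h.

304.5 kg/h

Overall MgSO4 balance (none leaves overhead): MgSO4 in fresh feed = MgSO4 in product, i.e. 688×0.281 = (1−0.507)·M·0.653.
M = 193.33/(0.653×0.493) = 600.53 kg/h.
Recycle V = 0.507×600.53 = 304.47 kg/h.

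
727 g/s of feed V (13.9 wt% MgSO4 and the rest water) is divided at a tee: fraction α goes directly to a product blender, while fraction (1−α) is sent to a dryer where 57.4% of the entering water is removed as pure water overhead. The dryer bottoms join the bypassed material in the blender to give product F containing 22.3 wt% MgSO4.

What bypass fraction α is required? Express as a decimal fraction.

0.238

All 727×0.139 = 101.05 g/s of MgSO4 reaches F, so F = 101.05/0.223 = 453.15 g/s and vapour = 273.85 g/s.
The evaporator receives (1−α)·727 of feed at 0.861 water and removes 0.574 of that water:
0.574×0.861×(1−α)×727 = 273.85
(1−α) = 273.85/359.29 = 0.7622;  α = 0.2378.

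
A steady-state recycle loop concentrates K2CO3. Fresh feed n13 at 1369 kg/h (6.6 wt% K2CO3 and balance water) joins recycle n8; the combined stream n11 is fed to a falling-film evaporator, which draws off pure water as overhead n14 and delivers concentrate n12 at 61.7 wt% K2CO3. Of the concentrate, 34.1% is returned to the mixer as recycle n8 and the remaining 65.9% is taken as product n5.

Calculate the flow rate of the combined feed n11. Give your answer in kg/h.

1445 kg/h

Overall K2CO3 balance (none leaves overhead): K2CO3 in fresh feed = K2CO3 in product, i.e. 1369×0.066 = (1−0.341)·n12·0.617.
n12 = 90.354/(0.617×0.659) = 222.22 kg/h.
Recycle n8 = 0.341×222.22 = 75.776 kg/h.
Combined feed n11 = 1369 + 75.776 = 1444.8 kg/h.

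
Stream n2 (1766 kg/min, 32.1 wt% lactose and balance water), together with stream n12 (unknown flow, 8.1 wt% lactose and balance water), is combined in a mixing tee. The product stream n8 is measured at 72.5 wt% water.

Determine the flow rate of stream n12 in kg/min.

418.7 kg/min

Let n12 be the unknown flow. Total out = 1766 + n12.
water balance: 1199.1 + 0.919·n12 = 0.725·(1766 + n12)
(0.919 − 0.725)·n12 = 0.725×1766 − 1199.1 = 81.236
n12 = 81.236 / 0.194 = 418.74 kg/min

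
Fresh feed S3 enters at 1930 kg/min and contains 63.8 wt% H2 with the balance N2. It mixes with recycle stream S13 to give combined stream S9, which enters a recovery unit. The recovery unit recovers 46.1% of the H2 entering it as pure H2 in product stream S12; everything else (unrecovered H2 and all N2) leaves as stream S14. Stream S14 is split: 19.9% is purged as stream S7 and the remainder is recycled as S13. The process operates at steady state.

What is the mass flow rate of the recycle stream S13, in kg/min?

N2 enters only via S3 and leaves only via the purge: 1930×0.362 = 0.199×(N2 in S14), and the recovery unit passes all N2, so N2 in S9 = N2 in S14 = 3510.9 kg/min.
H2 in S9: m_A = 1930×0.638 + (1−0.199)·(1−0.461)·m_A, so m_A = 1231.3/0.5683 = 2166.9 kg/min.
S14 = (1−0.461)×2166.9 + 3510.9 = 4678.8 kg/min.
Recycle S13 = (1−0.199)×4678.8 = 3747.7 kg/min.

3748 kg/min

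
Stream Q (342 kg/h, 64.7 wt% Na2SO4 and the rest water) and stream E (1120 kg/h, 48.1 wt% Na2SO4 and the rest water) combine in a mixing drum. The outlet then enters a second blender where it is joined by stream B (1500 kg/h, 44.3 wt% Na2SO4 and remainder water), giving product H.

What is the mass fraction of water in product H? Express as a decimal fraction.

Overall, product flow = 2962 kg/h.
water in = 342×0.353 + 1120×0.519 + 1500×0.557 = 1537.5 kg/h.
water fraction in H = 0.519.

0.519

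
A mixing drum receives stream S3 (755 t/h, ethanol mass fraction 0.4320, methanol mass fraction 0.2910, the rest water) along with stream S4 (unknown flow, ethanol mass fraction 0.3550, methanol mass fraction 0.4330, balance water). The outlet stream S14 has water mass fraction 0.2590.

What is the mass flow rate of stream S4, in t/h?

289.1 t/h

Let S4 be the unknown flow. Total out = 755 + S4.
water balance: 209.14 + 0.212·S4 = 0.259·(755 + S4)
(0.212 − 0.259)·S4 = 0.259×755 − 209.14 = -13.59
S4 = -13.59 / -0.047 = 289.15 t/h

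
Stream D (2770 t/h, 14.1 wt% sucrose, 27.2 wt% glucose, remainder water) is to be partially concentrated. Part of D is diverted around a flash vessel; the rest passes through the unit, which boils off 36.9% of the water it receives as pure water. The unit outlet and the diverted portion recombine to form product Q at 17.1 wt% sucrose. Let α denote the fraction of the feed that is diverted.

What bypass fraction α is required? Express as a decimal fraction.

All 2770×0.141 = 390.57 t/h of sucrose reaches Q, so Q = 390.57/0.171 = 2284 t/h and vapour = 485.96 t/h.
The evaporator receives (1−α)·2770 of feed at 0.587 water and removes 0.369 of that water:
0.369×0.587×(1−α)×2770 = 485.96
(1−α) = 485.96/599.99 = 0.8100;  α = 0.1900.

0.190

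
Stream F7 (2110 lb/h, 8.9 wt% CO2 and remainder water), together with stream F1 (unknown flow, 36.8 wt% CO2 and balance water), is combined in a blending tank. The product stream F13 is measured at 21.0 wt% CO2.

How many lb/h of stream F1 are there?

Let F1 be the unknown flow. Total out = 2110 + F1.
CO2 balance: 187.79 + 0.368·F1 = 0.210·(2110 + F1)
(0.368 − 0.210)·F1 = 0.210×2110 − 187.79 = 255.31
F1 = 255.31 / 0.158 = 1615.9 lb/h

1616 lb/h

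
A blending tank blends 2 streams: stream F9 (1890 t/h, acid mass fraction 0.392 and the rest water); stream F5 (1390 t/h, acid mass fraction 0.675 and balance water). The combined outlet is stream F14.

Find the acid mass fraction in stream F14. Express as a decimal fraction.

0.512

Total flow out = 1890 + 1390 = 3280 t/h.
acid in = 1890×0.392 + 1390×0.675 = 1679.1 t/h.
acid mass fraction in F14 = 1679.1/3280 = 0.512.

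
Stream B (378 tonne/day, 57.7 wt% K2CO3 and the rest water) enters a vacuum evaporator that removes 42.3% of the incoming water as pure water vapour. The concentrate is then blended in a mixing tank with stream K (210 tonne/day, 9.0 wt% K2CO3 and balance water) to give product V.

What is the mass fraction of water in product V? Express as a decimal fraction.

Vapour removed = 0.423×0.423×378 = 67.635 tonne/day; concentrate = 310.36 tonne/day.
water reaching the mixer = 92.259 (from concentrate) + 210×0.910 = 283.36 tonne/day.
Product flow = 310.36 + 210 = 520.36 tonne/day; water fraction = 0.5445.

0.5445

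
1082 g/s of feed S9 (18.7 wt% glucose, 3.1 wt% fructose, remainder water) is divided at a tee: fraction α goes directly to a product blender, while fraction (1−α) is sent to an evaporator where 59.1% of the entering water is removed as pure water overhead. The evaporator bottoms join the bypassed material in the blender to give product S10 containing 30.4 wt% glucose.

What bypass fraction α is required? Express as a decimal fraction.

0.167

All 1082×0.187 = 202.33 g/s of glucose reaches S10, so S10 = 202.33/0.304 = 665.57 g/s and vapour = 416.43 g/s.
The evaporator receives (1−α)·1082 of feed at 0.782 water and removes 0.591 of that water:
0.591×0.782×(1−α)×1082 = 416.43
(1−α) = 416.43/500.06 = 0.8328;  α = 0.1672.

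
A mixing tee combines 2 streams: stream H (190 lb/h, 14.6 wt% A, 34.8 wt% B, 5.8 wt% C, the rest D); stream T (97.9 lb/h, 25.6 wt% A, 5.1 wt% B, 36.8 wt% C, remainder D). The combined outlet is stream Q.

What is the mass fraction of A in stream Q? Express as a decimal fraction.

0.183

Total flow out = 190 + 97.9 = 287.9 lb/h.
A in = 190×0.146 + 97.9×0.256 = 52.802 lb/h.
A mass fraction in Q = 52.802/287.9 = 0.183.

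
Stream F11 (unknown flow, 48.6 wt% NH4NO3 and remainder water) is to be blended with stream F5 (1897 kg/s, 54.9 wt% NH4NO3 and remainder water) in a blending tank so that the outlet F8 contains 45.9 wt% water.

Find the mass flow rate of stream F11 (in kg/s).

Let F11 be the unknown flow. Total out = 1897 + F11.
water balance: 855.55 + 0.514·F11 = 0.459·(1897 + F11)
(0.514 − 0.459)·F11 = 0.459×1897 − 855.55 = 15.176
F11 = 15.176 / 0.055 = 275.93 kg/s

275.9 kg/s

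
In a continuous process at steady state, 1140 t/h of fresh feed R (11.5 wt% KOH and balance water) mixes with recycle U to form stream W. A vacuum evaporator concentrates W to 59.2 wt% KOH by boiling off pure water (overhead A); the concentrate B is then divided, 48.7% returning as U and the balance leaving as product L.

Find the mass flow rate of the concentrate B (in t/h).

Overall KOH balance (none leaves overhead): KOH in fresh feed = KOH in product, i.e. 1140×0.115 = (1−0.487)·B·0.592.
B = 131.1/(0.592×0.513) = 431.68 t/h.

431.7 t/h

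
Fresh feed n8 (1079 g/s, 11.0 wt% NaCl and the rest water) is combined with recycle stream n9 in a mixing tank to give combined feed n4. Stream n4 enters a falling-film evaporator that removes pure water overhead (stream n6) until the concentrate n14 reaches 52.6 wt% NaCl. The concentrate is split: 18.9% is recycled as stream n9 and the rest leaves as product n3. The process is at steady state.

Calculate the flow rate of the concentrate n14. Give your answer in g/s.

Overall NaCl balance (none leaves overhead): NaCl in fresh feed = NaCl in product, i.e. 1079×0.110 = (1−0.189)·n14·0.526.
n14 = 118.69/(0.526×0.811) = 278.23 g/s.

278.2 g/s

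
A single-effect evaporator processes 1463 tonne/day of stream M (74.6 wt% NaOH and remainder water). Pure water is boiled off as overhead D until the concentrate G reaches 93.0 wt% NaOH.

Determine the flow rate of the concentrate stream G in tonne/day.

1174 tonne/day

NaOH is conserved: 1463×0.746 = 1091.4 tonne/day all reports to the concentrate.
Concentrate = 1091.4/(target fraction) = 1173.5 tonne/day.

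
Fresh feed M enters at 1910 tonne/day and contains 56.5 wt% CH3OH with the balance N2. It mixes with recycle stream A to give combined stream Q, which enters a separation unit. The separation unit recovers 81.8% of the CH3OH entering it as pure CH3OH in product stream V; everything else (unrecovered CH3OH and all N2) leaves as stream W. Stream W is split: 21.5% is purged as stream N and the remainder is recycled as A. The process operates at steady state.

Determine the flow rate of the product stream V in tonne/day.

CH3OH in Q: m_A = 1910×0.565 + (1−0.215)·(1−0.818)·m_A, so m_A = 1079.1/0.8571 = 1259 tonne/day.
Product V = 0.818×1259 = 1029.9 tonne/day.

1030 tonne/day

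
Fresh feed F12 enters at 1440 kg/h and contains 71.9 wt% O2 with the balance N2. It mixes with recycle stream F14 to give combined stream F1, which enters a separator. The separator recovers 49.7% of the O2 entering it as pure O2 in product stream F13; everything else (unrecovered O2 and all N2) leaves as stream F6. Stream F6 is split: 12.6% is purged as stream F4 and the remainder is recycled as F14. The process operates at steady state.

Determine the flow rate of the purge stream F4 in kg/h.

521.7 kg/h

N2 enters only via F12 and leaves only via the purge: 1440×0.281 = 0.126×(N2 in F6), and the separator passes all N2, so N2 in F1 = N2 in F6 = 3211.4 kg/h.
O2 in F1: m_A = 1440×0.719 + (1−0.126)·(1−0.497)·m_A, so m_A = 1035.4/0.5604 = 1847.6 kg/h.
F6 = (1−0.497)×1847.6 + 3211.4 = 4140.8 kg/h.
Purge F4 = 0.126×4140.8 = 521.74 kg/h.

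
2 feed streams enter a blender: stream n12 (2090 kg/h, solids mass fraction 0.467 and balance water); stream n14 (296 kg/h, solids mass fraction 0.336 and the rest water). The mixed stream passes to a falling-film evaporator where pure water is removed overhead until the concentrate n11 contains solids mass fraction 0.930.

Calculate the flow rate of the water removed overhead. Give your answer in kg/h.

solids entering = 2090×0.467 + 296×0.336 = 1075.5 kg/h.
All solids reports to n11, so n11 = 1075.5/0.930 = 1156.4 kg/h.
Total feed = 2386 kg/h; overhead = 2386 − 1156.4 = 1229.6 kg/h.

1230 kg/h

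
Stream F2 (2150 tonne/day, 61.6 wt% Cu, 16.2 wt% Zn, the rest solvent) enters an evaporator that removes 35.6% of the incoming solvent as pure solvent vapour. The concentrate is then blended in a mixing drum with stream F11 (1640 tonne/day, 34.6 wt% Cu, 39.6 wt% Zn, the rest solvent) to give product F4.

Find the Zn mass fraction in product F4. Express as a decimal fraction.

Vapour removed = 0.356×0.222×2150 = 169.92 tonne/day; concentrate = 1980.1 tonne/day.
Zn reaching the mixer = 348.3 (from concentrate) + 1640×0.396 = 997.74 tonne/day.
Product flow = 1980.1 + 1640 = 3620.1 tonne/day; Zn fraction = 0.276.

0.276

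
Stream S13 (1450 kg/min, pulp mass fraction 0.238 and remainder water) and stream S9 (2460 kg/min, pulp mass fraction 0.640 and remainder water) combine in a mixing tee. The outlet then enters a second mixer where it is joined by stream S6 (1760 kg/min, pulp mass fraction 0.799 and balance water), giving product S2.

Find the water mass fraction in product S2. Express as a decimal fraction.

Overall, product flow = 5670 kg/min.
water in = 1450×0.762 + 2460×0.360 + 1760×0.201 = 2344.3 kg/min.
water fraction in S2 = 0.413.

0.413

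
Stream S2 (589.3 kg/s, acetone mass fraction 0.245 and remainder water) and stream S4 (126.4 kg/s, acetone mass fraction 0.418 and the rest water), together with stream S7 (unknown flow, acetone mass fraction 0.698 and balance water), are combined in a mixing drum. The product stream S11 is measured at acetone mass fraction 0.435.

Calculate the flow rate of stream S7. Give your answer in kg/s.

Let S7 be the unknown flow. Total out = 715.7 + S7.
acetone balance: 197.21 + 0.698·S7 = 0.435·(715.7 + S7)
(0.698 − 0.435)·S7 = 0.435×715.7 − 197.21 = 114.12
S7 = 114.12 / 0.263 = 433.9 kg/s

433.9 kg/s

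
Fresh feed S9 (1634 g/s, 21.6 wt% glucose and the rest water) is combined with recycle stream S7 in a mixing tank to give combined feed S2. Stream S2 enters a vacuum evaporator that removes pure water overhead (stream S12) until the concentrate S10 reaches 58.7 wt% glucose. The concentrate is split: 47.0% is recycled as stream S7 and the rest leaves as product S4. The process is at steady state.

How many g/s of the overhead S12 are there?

1033 g/s

Overall glucose balance (none leaves overhead): glucose in fresh feed = glucose in product, i.e. 1634×0.216 = (1−0.470)·S10·0.587.
S10 = 352.94/(0.587×0.530) = 1134.5 g/s.
Recycle S7 = 0.470×1134.5 = 533.2 g/s.
Combined feed S2 = 1634 + 533.2 = 2167.2 g/s.
Overhead S12 = S2 − S10 = 2167.2 − 1134.5 = 1032.7 g/s.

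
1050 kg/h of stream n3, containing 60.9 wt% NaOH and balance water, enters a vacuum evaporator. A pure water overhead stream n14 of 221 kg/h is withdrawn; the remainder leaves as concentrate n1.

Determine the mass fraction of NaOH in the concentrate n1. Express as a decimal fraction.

0.771

NaOH is not removed: 1050×0.609 = 639.45 kg/h of NaOH enters n1.
Concentrate = 1050 − 221 = 829 kg/h.
Mass fraction = 639.45/829 = 0.771.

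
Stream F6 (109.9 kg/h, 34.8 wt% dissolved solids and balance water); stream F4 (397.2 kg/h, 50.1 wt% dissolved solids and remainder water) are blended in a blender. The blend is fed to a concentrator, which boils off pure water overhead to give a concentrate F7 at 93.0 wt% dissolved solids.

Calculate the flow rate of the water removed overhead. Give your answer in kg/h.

252 kg/h

dissolved solids entering = 109.9×0.348 + 397.2×0.501 = 237.24 kg/h.
All dissolved solids reports to F7, so F7 = 237.24/0.930 = 255.1 kg/h.
Total feed = 507.1 kg/h; overhead = 507.1 − 255.1 = 252 kg/h.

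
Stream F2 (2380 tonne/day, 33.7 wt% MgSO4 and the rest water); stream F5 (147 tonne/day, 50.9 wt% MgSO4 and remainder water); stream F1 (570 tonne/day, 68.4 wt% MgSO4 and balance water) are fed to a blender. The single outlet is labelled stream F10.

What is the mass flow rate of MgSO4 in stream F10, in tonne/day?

1267 tonne/day

MgSO4 out = MgSO4 in = 2380×0.337 + 147×0.509 + 570×0.684 = 1266.8 tonne/day.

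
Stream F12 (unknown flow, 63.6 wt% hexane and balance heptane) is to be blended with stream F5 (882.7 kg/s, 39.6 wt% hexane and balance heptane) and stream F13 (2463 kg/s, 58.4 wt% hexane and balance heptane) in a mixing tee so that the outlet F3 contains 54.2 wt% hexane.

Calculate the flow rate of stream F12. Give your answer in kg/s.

Let F12 be the unknown flow. Total out = 3345.7 + F12.
hexane balance: 1787.9 + 0.636·F12 = 0.542·(3345.7 + F12)
(0.636 − 0.542)·F12 = 0.542×3345.7 − 1787.9 = 25.428
F12 = 25.428 / 0.094 = 270.51 kg/s

270.5 kg/s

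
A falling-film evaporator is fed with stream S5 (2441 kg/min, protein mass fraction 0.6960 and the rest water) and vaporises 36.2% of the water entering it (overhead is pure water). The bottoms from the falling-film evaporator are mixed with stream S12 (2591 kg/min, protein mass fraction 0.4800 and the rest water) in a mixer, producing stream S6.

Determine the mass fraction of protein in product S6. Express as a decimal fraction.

Vapour removed = 0.362×0.304×2441 = 268.63 kg/min; concentrate = 2172.4 kg/min.
protein reaching the mixer = 1698.9 (from concentrate) + 2591×0.480 = 2942.6 kg/min.
Product flow = 2172.4 + 2591 = 4763.4 kg/min; protein fraction = 0.6178.

0.6178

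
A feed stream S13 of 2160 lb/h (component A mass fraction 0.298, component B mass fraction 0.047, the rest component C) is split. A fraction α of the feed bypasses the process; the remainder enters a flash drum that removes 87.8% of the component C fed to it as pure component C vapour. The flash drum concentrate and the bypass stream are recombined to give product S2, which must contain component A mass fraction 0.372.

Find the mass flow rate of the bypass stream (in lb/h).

All 2160×0.298 = 643.68 lb/h of component A reaches S2, so S2 = 643.68/0.372 = 1730.3 lb/h and vapour = 429.68 lb/h.
The evaporator receives (1−α)·2160 of feed at 0.655 component C and removes 0.878 of that component C:
0.878×0.655×(1−α)×2160 = 429.68
(1−α) = 429.68/1242.2 = 0.3459;  α = 0.6541.
Bypass flow = 0.6541×2160 = 1412.9 lb/h.

1413 lb/h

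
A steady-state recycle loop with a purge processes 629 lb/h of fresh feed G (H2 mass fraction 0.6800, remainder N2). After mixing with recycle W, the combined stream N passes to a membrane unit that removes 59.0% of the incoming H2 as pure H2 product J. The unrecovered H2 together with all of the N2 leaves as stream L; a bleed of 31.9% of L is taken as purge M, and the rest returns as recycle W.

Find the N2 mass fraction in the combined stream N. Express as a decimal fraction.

0.5153

N2 enters only via G and leaves only via the purge: 629×0.320 = 0.319×(N2 in L), and the membrane unit passes all N2, so N2 in N = N2 in L = 630.97 lb/h.
H2 in N: m_A = 629×0.680 + (1−0.319)·(1−0.590)·m_A, so m_A = 427.72/0.7208 = 593.4 lb/h.
N = 593.4 + 630.97 = 1224.4 lb/h.
N2 fraction in N = 630.97/1224.4 = 0.5153.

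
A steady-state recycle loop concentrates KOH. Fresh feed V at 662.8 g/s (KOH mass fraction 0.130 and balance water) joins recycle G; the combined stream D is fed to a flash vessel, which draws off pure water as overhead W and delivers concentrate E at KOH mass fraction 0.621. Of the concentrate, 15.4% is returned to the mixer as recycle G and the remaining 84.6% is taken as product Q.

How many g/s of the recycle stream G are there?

Overall KOH balance (none leaves overhead): KOH in fresh feed = KOH in product, i.e. 662.8×0.130 = (1−0.154)·E·0.621.
E = 86.164/(0.621×0.846) = 164.01 g/s.
Recycle G = 0.154×164.01 = 25.257 g/s.

25.26 g/s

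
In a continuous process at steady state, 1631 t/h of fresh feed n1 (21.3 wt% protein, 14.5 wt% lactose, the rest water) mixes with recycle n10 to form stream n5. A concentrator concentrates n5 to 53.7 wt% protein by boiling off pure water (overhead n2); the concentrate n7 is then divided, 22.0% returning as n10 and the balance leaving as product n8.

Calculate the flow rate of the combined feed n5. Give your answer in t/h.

Overall protein balance (none leaves overhead): protein in fresh feed = protein in product, i.e. 1631×0.213 = (1−0.220)·n7·0.537.
n7 = 347.4/(0.537×0.780) = 829.4 t/h.
Recycle n10 = 0.220×829.4 = 182.47 t/h.
Combined feed n5 = 1631 + 182.47 = 1813.5 t/h.

1813 t/h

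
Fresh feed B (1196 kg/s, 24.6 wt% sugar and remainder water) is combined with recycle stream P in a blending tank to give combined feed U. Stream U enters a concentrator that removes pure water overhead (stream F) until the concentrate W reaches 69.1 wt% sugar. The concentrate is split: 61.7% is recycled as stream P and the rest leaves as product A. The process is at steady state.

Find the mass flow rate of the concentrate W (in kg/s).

Overall sugar balance (none leaves overhead): sugar in fresh feed = sugar in product, i.e. 1196×0.246 = (1−0.617)·W·0.691.
W = 294.22/(0.691×0.383) = 1111.7 kg/s.

1112 kg/s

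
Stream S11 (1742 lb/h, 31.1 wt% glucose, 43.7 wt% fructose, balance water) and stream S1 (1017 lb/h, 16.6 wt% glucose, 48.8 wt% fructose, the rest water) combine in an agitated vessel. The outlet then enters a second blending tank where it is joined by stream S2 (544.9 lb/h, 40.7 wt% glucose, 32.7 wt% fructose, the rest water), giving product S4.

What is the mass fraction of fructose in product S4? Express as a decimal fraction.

Overall, product flow = 3303.9 lb/h.
fructose in = 1742×0.437 + 1017×0.488 + 544.9×0.327 = 1435.7 lb/h.
fructose fraction in S4 = 0.435.

0.435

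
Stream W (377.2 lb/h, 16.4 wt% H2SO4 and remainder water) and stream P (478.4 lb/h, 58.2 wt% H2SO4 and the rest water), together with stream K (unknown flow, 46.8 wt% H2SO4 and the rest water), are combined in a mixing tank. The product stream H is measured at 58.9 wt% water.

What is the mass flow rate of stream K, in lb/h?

Let K be the unknown flow. Total out = 855.6 + K.
water balance: 515.31 + 0.532·K = 0.589·(855.6 + K)
(0.532 − 0.589)·K = 0.589×855.6 − 515.31 = -11.362
K = -11.362 / -0.057 = 199.33 lb/h

199.3 lb/h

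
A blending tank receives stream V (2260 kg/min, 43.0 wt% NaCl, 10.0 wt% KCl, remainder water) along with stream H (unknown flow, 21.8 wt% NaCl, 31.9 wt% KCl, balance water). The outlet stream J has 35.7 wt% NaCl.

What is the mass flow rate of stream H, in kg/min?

1187 kg/min

Let H be the unknown flow. Total out = 2260 + H.
NaCl balance: 971.8 + 0.218·H = 0.357·(2260 + H)
(0.218 − 0.357)·H = 0.357×2260 − 971.8 = -164.98
H = -164.98 / -0.139 = 1186.9 kg/min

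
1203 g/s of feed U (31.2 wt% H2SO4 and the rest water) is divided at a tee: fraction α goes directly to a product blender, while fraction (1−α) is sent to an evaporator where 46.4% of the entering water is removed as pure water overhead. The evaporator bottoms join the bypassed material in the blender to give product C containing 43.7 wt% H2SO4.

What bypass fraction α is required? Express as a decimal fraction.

All 1203×0.312 = 375.34 g/s of H2SO4 reaches C, so C = 375.34/0.437 = 858.89 g/s and vapour = 344.11 g/s.
The evaporator receives (1−α)·1203 of feed at 0.688 water and removes 0.464 of that water:
0.464×0.688×(1−α)×1203 = 344.11
(1−α) = 344.11/384.04 = 0.8960;  α = 0.1040.

0.104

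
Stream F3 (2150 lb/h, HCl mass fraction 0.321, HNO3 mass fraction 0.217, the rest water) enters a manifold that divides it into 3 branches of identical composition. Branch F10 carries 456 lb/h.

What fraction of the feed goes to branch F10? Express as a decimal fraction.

Fraction to F10 = 456/2150 = 0.2121.

0.212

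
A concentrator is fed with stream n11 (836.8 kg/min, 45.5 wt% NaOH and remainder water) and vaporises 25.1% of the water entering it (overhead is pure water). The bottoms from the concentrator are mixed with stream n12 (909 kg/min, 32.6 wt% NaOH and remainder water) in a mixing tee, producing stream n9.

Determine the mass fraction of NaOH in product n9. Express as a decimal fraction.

0.4150

Vapour removed = 0.251×0.545×836.8 = 114.47 kg/min; concentrate = 722.33 kg/min.
NaOH reaching the mixer = 380.74 (from concentrate) + 909×0.326 = 677.08 kg/min.
Product flow = 722.33 + 909 = 1631.3 kg/min; NaOH fraction = 0.4150.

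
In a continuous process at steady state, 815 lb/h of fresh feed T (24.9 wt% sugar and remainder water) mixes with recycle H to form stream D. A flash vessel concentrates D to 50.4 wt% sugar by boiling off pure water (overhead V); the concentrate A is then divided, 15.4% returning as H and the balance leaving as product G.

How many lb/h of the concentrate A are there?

Overall sugar balance (none leaves overhead): sugar in fresh feed = sugar in product, i.e. 815×0.249 = (1−0.154)·A·0.504.
A = 202.94/(0.504×0.846) = 475.94 lb/h.

475.9 lb/h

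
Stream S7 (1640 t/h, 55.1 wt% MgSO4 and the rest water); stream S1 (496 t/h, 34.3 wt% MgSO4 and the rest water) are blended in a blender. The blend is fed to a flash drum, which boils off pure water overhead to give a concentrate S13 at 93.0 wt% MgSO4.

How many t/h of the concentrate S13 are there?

MgSO4 entering = 1640×0.551 + 496×0.343 = 1073.8 t/h.
All MgSO4 reports to S13, so S13 = 1073.8/0.930 = 1154.6 t/h.

1155 t/h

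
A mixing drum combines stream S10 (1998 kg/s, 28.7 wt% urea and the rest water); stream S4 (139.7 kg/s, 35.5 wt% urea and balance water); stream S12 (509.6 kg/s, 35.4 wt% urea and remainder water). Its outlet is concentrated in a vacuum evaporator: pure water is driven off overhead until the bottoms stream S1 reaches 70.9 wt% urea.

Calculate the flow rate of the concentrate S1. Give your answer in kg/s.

urea entering = 1998×0.287 + 139.7×0.355 + 509.6×0.354 = 803.42 kg/s.
All urea reports to S1, so S1 = 803.42/0.709 = 1133.2 kg/s.

1133 kg/s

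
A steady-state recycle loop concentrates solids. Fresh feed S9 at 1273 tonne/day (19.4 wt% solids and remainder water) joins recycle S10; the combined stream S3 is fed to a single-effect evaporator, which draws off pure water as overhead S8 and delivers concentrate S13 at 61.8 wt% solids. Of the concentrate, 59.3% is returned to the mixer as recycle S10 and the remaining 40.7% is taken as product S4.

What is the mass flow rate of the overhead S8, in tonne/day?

Overall solids balance (none leaves overhead): solids in fresh feed = solids in product, i.e. 1273×0.194 = (1−0.593)·S13·0.618.
S13 = 246.96/(0.618×0.407) = 981.85 tonne/day.
Recycle S10 = 0.593×981.85 = 582.24 tonne/day.
Combined feed S3 = 1273 + 582.24 = 1855.2 tonne/day.
Overhead S8 = S3 − S13 = 1855.2 − 981.85 = 873.39 tonne/day.

873.4 tonne/day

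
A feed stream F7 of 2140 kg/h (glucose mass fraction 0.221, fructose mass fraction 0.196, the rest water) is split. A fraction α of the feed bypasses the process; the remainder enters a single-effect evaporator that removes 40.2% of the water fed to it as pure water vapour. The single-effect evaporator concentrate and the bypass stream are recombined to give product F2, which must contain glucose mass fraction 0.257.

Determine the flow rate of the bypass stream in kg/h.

All 2140×0.221 = 472.94 kg/h of glucose reaches F2, so F2 = 472.94/0.257 = 1840.2 kg/h and vapour = 299.77 kg/h.
The evaporator receives (1−α)·2140 of feed at 0.583 water and removes 0.402 of that water:
0.402×0.583×(1−α)×2140 = 299.77
(1−α) = 299.77/501.54 = 0.5977;  α = 0.4023.
Bypass flow = 0.4023×2140 = 860.95 kg/h.

860.9 kg/h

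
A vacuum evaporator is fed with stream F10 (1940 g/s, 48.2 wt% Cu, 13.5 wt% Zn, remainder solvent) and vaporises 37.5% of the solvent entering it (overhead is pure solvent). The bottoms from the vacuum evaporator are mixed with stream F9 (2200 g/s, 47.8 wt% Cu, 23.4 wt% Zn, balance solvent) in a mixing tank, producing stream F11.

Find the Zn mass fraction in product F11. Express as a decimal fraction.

Vapour removed = 0.375×0.383×1940 = 278.63 g/s; concentrate = 1661.4 g/s.
Zn reaching the mixer = 261.9 (from concentrate) + 2200×0.234 = 776.7 g/s.
Product flow = 1661.4 + 2200 = 3861.4 g/s; Zn fraction = 0.2011.

0.2011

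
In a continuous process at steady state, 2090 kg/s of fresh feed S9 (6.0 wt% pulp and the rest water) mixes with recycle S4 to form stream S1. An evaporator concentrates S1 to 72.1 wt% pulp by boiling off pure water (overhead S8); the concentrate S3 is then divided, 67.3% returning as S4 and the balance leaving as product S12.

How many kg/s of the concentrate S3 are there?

531.9 kg/s

Overall pulp balance (none leaves overhead): pulp in fresh feed = pulp in product, i.e. 2090×0.060 = (1−0.673)·S3·0.721.
S3 = 125.4/(0.721×0.327) = 531.88 kg/s.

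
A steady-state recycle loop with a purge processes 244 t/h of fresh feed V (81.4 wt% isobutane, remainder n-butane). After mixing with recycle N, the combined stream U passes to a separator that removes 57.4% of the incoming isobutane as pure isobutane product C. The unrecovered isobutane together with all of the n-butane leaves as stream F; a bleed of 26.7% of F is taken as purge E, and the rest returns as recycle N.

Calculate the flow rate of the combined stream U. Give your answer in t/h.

n-butane enters only via V and leaves only via the purge: 244×0.186 = 0.267×(n-butane in F), and the separator passes all n-butane, so n-butane in U = n-butane in F = 169.98 t/h.
isobutane in U: m_A = 244×0.814 + (1−0.267)·(1−0.574)·m_A, so m_A = 198.62/0.6877 = 288.79 t/h.
U = 288.79 + 169.98 = 458.77 t/h.

458.8 t/h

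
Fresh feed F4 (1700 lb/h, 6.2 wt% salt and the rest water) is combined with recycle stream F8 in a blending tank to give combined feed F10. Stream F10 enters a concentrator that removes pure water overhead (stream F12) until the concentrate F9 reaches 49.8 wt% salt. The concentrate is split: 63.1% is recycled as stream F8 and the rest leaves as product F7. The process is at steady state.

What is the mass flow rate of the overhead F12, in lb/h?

Overall salt balance (none leaves overhead): salt in fresh feed = salt in product, i.e. 1700×0.062 = (1−0.631)·F9·0.498.
F9 = 105.4/(0.498×0.369) = 573.57 lb/h.
Recycle F8 = 0.631×573.57 = 361.92 lb/h.
Combined feed F10 = 1700 + 361.92 = 2061.9 lb/h.
Overhead F12 = F10 − F9 = 2061.9 − 573.57 = 1488.4 lb/h.

1488 lb/h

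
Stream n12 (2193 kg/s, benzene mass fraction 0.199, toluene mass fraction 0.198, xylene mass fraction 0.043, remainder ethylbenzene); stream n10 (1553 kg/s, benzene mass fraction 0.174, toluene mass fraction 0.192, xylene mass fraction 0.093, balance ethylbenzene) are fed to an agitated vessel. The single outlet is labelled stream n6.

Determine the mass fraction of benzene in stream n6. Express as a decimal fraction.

0.189

Total flow out = 2193 + 1553 = 3746 kg/s.
benzene in = 2193×0.199 + 1553×0.174 = 706.63 kg/s.
benzene mass fraction in n6 = 706.63/3746 = 0.189.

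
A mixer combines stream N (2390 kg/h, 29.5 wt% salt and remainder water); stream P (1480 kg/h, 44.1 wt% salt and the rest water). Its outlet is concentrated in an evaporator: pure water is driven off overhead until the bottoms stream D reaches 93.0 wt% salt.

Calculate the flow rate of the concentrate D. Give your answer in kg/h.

salt entering = 2390×0.295 + 1480×0.441 = 1357.7 kg/h.
All salt reports to D, so D = 1357.7/0.930 = 1459.9 kg/h.

1460 kg/h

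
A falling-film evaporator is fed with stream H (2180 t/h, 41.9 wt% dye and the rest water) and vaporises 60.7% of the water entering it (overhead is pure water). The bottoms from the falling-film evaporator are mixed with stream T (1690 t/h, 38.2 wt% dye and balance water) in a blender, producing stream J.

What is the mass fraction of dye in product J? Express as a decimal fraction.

0.503

Vapour removed = 0.607×0.581×2180 = 768.81 t/h; concentrate = 1411.2 t/h.
dye reaching the mixer = 913.42 (from concentrate) + 1690×0.382 = 1559 t/h.
Product flow = 1411.2 + 1690 = 3101.2 t/h; dye fraction = 0.503.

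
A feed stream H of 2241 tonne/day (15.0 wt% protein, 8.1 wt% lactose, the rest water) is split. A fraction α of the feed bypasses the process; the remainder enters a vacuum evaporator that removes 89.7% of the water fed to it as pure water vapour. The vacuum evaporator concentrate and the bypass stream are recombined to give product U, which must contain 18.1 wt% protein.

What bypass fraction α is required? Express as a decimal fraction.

0.752

All 2241×0.150 = 336.15 tonne/day of protein reaches U, so U = 336.15/0.181 = 1857.2 tonne/day and vapour = 383.82 tonne/day.
The evaporator receives (1−α)·2241 of feed at 0.769 water and removes 0.897 of that water:
0.897×0.769×(1−α)×2241 = 383.82
(1−α) = 383.82/1545.8 = 0.2483;  α = 0.7517.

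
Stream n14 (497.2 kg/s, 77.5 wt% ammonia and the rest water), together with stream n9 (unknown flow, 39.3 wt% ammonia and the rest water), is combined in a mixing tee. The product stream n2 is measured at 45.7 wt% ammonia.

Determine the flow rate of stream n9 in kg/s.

Let n9 be the unknown flow. Total out = 497.2 + n9.
ammonia balance: 385.33 + 0.393·n9 = 0.457·(497.2 + n9)
(0.393 − 0.457)·n9 = 0.457×497.2 − 385.33 = -158.11
n9 = -158.11 / -0.064 = 2470.5 kg/s

2470 kg/s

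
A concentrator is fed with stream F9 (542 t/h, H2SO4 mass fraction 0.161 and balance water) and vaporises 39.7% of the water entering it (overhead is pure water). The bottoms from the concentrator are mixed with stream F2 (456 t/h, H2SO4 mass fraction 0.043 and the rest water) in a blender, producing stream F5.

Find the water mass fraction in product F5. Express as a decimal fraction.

0.869

Vapour removed = 0.397×0.839×542 = 180.53 t/h; concentrate = 361.47 t/h.
water reaching the mixer = 274.21 (from concentrate) + 456×0.957 = 710.6 t/h.
Product flow = 361.47 + 456 = 817.47 t/h; water fraction = 0.869.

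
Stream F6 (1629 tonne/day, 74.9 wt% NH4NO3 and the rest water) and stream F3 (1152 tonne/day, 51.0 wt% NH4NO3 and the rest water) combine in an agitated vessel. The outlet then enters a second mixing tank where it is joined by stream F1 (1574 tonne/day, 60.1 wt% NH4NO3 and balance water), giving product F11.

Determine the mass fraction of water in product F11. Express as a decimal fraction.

Overall, product flow = 4355 tonne/day.
water in = 1629×0.251 + 1152×0.490 + 1574×0.399 = 1601.4 tonne/day.
water fraction in F11 = 0.3677.

0.3677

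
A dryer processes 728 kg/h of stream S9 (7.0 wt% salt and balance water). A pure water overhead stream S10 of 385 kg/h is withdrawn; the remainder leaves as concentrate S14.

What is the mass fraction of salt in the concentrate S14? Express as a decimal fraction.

0.149

salt is not removed: 728×0.070 = 50.96 kg/h of salt enters S14.
Concentrate = 728 − 385 = 343 kg/h.
Mass fraction = 50.96/343 = 0.149.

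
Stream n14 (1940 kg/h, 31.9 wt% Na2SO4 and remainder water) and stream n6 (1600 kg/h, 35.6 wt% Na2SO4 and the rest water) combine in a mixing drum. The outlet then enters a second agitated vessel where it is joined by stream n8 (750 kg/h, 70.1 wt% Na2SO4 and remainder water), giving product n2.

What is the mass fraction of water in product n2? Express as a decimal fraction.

0.600

Overall, product flow = 4290 kg/h.
water in = 1940×0.681 + 1600×0.644 + 750×0.299 = 2575.8 kg/h.
water fraction in n2 = 0.600.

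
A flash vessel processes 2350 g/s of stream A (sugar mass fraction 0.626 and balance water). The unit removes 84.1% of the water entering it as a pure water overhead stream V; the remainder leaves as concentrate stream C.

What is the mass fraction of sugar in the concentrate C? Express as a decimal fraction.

0.913

sugar is not removed: 2350×0.626 = 1471.1 g/s of sugar enters C.
water entering = 2350×0.374 = 878.9 g/s; overhead removed = 0.841×878.9 = 739.15 g/s.
Concentrate = 2350 − 739.15 = 1610.8 g/s.
Mass fraction = 1471.1/1610.8 = 0.913.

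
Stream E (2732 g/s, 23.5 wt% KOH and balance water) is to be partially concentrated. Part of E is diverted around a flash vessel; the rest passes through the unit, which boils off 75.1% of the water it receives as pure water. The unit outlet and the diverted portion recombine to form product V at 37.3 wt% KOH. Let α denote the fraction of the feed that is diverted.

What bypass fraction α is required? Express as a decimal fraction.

0.356

All 2732×0.235 = 642.02 g/s of KOH reaches V, so V = 642.02/0.373 = 1721.2 g/s and vapour = 1010.8 g/s.
The evaporator receives (1−α)·2732 of feed at 0.765 water and removes 0.751 of that water:
0.751×0.765×(1−α)×2732 = 1010.8
(1−α) = 1010.8/1569.6 = 0.6440;  α = 0.3560.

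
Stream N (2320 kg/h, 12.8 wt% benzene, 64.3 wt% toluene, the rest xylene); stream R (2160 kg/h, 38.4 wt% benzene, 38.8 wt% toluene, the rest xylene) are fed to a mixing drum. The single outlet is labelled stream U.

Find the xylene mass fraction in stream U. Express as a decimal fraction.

Total flow out = 2320 + 2160 = 4480 kg/h.
xylene in = 2320×0.229 + 2160×0.228 = 1023.8 kg/h.
xylene mass fraction in U = 1023.8/4480 = 0.229.

0.229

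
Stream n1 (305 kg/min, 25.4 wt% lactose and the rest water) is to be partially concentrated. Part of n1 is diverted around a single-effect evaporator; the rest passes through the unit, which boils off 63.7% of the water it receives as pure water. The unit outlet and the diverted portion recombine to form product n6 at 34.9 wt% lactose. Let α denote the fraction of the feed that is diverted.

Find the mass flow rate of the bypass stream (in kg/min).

130.3 kg/min

All 305×0.254 = 77.47 kg/min of lactose reaches n6, so n6 = 77.47/0.349 = 221.98 kg/min and vapour = 83.023 kg/min.
The evaporator receives (1−α)·305 of feed at 0.746 water and removes 0.637 of that water:
0.637×0.746×(1−α)×305 = 83.023
(1−α) = 83.023/144.94 = 0.5728;  α = 0.4272.
Bypass flow = 0.4272×305 = 130.29 kg/min.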